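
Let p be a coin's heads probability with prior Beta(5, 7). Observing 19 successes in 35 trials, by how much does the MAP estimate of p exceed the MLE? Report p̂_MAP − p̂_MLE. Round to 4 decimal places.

Posterior is Beta(24, 23); MAP = (24−1)/(47−2) = 23/45 ≈ 0.51111.
MLE ignores the prior: p̂_MLE = k/n = 19/35 ≈ 0.54286.
Difference = 23/45 − 19/35 = -2/63 ≈ -0.0317.

MAP − MLE = -0.0317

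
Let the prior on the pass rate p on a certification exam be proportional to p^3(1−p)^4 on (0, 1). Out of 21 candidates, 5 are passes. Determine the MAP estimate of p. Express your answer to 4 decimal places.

The prior density ∝ p^3(1−p)^4 is the kernel of Beta(4, 5).
Data: 5 successes in 21 trials. The binomial likelihood contributes p^5(1−p)^16, so the posterior is Beta(4+5, 5+16) = Beta(9, 21).
For Beta(a, b) with a, b > 1 the mode is (a−1)/(a+b−2) = 8/28 ≈ 0.2857.

p̂_MAP = 0.2857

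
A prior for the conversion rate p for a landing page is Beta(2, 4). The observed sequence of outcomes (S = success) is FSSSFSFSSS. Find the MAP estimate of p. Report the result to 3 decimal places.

p̂_MAP = 0.571

Prior: Beta(2, 4).
Data: 7 successes in 10 trials (from the sequence). The binomial likelihood contributes p^7(1−p)^3, so the posterior is Beta(2+7, 4+3) = Beta(9, 7).
For Beta(a, b) with a, b > 1 the mode is (a−1)/(a+b−2) = 8/14 ≈ 0.571.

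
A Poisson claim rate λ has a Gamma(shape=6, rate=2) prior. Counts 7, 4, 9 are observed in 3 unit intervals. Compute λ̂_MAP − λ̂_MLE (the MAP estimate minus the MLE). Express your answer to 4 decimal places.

MAP − MLE = -1.6667

Σxᵢ = 20. Posterior is Gamma(26, 5); MAP = (26−1)/5 = 25/5 ≈ 5.00000.
MLE = x̄ = 20/3 ≈ 6.66667.
Difference = 25/5 − 20/3 = -5/3 ≈ -1.6667.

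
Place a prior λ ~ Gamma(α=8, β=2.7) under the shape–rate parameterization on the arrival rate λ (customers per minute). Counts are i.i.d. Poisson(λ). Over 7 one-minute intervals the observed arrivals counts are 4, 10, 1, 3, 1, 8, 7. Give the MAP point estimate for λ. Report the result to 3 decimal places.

Σxᵢ = 4+10+1+3+1+8+7 = 34, with n = 7.
Posterior ∝ λ^7e^(−2.7λ) · λ^34e^(−7λ) = λ^41e^(−9.7λ), i.e. Gamma(shape=42, rate=9.7).
The mode of a Gamma(a, b) with a ≥ 1 (shape–rate) is (a−1)/b = 41/9.7 ≈ 4.227.

λ̂_MAP = 4.227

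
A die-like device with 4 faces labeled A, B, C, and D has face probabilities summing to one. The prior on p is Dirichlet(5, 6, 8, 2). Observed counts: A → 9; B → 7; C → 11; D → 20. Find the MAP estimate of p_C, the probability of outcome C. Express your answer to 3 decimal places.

The posterior is Dirichlet(αᵢ + nᵢ) = Dirichlet(14, 13, 19, 22).
For a Dirichlet(a₁,…,a_K) with all aᵢ > 1, the mode has j-th component (aⱼ − 1)/(Σaᵢ − K).
Here Σaᵢ = 68 and K = 4, so p_C = (19 − 1)/(68 − 4) = 18/64 ≈ 0.281.

MAP estimate of p_C = 0.281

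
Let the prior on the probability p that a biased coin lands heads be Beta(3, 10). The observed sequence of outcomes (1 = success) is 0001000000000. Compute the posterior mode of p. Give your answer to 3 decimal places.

p̂_MAP = 0.125

Prior: Beta(3, 10).
Data: 1 success in 13 trials (from the sequence). The binomial likelihood contributes p(1−p)^12, so the posterior is Beta(3+1, 10+12) = Beta(4, 22).
For Beta(a, b) with a, b > 1 the mode is (a−1)/(a+b−2) = 3/24 ≈ 0.125.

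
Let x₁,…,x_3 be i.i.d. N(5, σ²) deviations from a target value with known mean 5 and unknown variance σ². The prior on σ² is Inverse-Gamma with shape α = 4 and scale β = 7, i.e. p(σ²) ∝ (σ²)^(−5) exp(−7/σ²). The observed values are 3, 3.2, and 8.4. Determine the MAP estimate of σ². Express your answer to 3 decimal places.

σ̂²_MAP = 2.523

Sum of squared deviations about the known mean: SS = (3−5)² + (3.2−5)² + (8.4−5)² = 18.8.
The Normal likelihood contributes (σ²)^(−n/2) exp(−SS/(2σ²)), so the posterior is Inverse-Gamma(α + n/2, β + SS/2) = Inverse-Gamma(5.5, 16.4).
The mode of Inverse-Gamma(a, b) is b/(a+1) = 16.4/6.5 ≈ 2.523.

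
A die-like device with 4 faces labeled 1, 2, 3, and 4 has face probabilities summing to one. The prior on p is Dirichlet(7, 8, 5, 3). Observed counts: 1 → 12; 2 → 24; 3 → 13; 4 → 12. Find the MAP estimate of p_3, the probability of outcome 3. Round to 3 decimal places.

MAP estimate: 0.213

The posterior is Dirichlet(αᵢ + nᵢ) = Dirichlet(19, 32, 18, 15).
For a Dirichlet(a₁,…,a_K) with all aᵢ > 1, the mode has j-th component (aⱼ − 1)/(Σaᵢ − K).
Here Σaᵢ = 84 and K = 4, so p_3 = (18 − 1)/(84 − 4) = 17/80 ≈ 0.213.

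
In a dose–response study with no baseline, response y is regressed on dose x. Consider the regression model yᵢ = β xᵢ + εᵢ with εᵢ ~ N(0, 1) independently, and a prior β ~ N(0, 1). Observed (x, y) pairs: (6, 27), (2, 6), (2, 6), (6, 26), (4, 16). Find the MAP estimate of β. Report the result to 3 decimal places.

log p(β | y) = −Σ(yᵢ − βxᵢ)²/(2·1) − β²/(2·1) + const.
Setting the derivative to zero: Σxᵢ(yᵢ − βxᵢ)/1 − β/1 = 0, so β = Σxᵢyᵢ / (Σxᵢ² + σ²/τ²).
Σxᵢyᵢ = 6·27 + 2·6 + 2·6 + 6·26 + 4·16 = 406; Σxᵢ² = 96; σ²/τ² = 1.
β̂_MAP = 406 / (96 + 1) = 406/97 ≈ 4.186.

β̂_MAP = 4.186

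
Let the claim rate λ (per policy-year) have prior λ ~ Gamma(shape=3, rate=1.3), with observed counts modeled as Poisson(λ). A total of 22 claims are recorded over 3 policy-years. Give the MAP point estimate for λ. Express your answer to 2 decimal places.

λ̂_MAP = 5.58

Σxᵢ = 22, n = 3.
Posterior ∝ λ^2e^(−1.3λ) · λ^22e^(−3λ) = λ^24e^(−4.3λ), i.e. Gamma(shape=25, rate=4.3).
The mode of a Gamma(a, b) with a ≥ 1 (shape–rate) is (a−1)/b = 24/4.3 ≈ 5.58.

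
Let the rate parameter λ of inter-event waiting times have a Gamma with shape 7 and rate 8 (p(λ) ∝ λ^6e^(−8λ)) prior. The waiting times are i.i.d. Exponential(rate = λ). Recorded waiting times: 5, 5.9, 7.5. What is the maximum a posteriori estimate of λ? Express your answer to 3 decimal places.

The Exponential(rate=λ) likelihood is ∝ λ^n e^(−λΣtᵢ). Here n = 3 and Σtᵢ = 5 + 5.9 + 7.5 = 18.4.
Posterior ∝ λ^6e^(−8λ) · λ^3e^(−18.4λ) = λ^9e^(−26.4λ), i.e. Gamma(10, 26.4).
Mode = (a−1)/b = 9/26.4 ≈ 0.341.

λ̂_MAP = 0.341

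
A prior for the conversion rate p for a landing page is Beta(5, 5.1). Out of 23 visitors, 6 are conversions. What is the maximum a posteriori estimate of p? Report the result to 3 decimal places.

p̂_MAP = 0.322

Prior: Beta(5, 5.1).
Data: 6 successes in 23 trials. The binomial likelihood contributes p^6(1−p)^17, so the posterior is Beta(5+6, 5.1+17) = Beta(11, 22.1).
For Beta(a, b) with a, b > 1 the mode is (a−1)/(a+b−2) = 10/31.1 ≈ 0.322.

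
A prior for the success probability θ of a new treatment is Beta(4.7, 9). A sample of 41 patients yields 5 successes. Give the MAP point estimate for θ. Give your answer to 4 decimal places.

Prior: Beta(4.7, 9).
Data: 5 successes in 41 trials. The binomial likelihood contributes θ^5(1−θ)^36, so the posterior is Beta(4.7+5, 9+36) = Beta(9.7, 45).
For Beta(a, b) with a, b > 1 the mode is (a−1)/(a+b−2) = 8.7/52.7 ≈ 0.1651.

θ̂_MAP = 0.1651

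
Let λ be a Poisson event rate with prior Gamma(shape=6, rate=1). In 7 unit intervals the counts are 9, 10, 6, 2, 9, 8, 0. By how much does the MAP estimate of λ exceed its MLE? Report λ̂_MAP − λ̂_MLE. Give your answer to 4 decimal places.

MAP − MLE = -0.1607

Σxᵢ = 44. Posterior is Gamma(50, 8); MAP = (50−1)/8 = 49/8 ≈ 6.12500.
MLE = x̄ = 44/7 ≈ 6.28571.
Difference = 49/8 − 44/7 = -9/56 ≈ -0.1607.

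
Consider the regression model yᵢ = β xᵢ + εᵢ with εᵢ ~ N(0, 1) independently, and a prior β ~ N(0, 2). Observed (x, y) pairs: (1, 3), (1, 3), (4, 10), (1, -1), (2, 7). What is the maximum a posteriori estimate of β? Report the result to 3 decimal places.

β̂_MAP = 2.511

log p(β | y) = −Σ(yᵢ − βxᵢ)²/(2·1) − β²/(2·2) + const.
Setting the derivative to zero: Σxᵢ(yᵢ − βxᵢ)/1 − β/2 = 0, so β = Σxᵢyᵢ / (Σxᵢ² + σ²/τ²).
Σxᵢyᵢ = 1·3 + 1·3 + 4·10 + 1·(-1) + 2·7 = 59; Σxᵢ² = 23; σ²/τ² = 0.5.
β̂_MAP = 59 / (23 + 0.5) = 59/23.5 ≈ 2.511.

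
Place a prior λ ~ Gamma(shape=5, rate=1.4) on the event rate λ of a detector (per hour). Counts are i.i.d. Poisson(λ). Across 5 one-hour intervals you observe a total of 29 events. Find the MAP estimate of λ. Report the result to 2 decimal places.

Σxᵢ = 29, n = 5.
Posterior ∝ λ^4e^(−1.4λ) · λ^29e^(−5λ) = λ^33e^(−6.4λ), i.e. Gamma(shape=34, rate=6.4).
The mode of a Gamma(a, b) with a ≥ 1 (shape–rate) is (a−1)/b = 33/6.4 ≈ 5.16.

λ̂_MAP = 5.16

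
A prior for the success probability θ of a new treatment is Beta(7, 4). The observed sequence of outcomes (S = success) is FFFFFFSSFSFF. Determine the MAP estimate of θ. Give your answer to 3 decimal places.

θ̂_MAP = 0.429

Prior: Beta(7, 4).
Data: 3 successes in 12 trials (from the sequence). The binomial likelihood contributes θ^3(1−θ)^9, so the posterior is Beta(7+3, 4+9) = Beta(10, 13).
For Beta(a, b) with a, b > 1 the mode is (a−1)/(a+b−2) = 9/21 ≈ 0.429.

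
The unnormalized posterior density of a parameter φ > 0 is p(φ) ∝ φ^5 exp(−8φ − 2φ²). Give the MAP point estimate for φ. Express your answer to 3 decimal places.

φ̂_MAP = 0.500

ℓ'(φ) = 5/φ − 8 − 4φ. Setting this to zero and multiplying by φ: 4φ² + 8φ − 5 = 0.
φ = (−8 + √(8² + 4·4·5)) / (2·4) = (−8 + √144) / 8 = (−8 + 12)/8 = 1/2.
ℓ''(φ) = −5/φ² − 4 < 0, confirming a maximum.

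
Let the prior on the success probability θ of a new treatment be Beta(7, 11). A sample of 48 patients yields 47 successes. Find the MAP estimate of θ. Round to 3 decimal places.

θ̂_MAP = 0.828

Prior: Beta(7, 11).
Data: 47 successes in 48 trials. The binomial likelihood contributes θ^47(1−θ)^1, so the posterior is Beta(7+47, 11+1) = Beta(54, 12).
For Beta(a, b) with a, b > 1 the mode is (a−1)/(a+b−2) = 53/64 ≈ 0.828.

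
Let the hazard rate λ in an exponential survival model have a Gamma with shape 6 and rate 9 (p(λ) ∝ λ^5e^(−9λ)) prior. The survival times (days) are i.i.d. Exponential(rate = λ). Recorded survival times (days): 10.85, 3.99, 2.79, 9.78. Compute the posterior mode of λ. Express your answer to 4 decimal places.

λ̂_MAP = 0.2472

The Exponential(rate=λ) likelihood is ∝ λ^n e^(−λΣtᵢ). Here n = 4 and Σtᵢ = 10.85 + 3.99 + 2.79 + 9.78 = 27.41.
Posterior ∝ λ^5e^(−9λ) · λ^4e^(−27.41λ) = λ^9e^(−36.41λ), i.e. Gamma(10, 36.41).
Mode = (a−1)/b = 9/36.41 ≈ 0.2472.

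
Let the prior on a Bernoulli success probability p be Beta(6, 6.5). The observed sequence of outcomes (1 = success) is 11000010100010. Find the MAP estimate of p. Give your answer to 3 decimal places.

p̂_MAP = 0.408

Prior: Beta(6, 6.5).
Data: 5 successes in 14 trials (from the sequence). The binomial likelihood contributes p^5(1−p)^9, so the posterior is Beta(6+5, 6.5+9) = Beta(11, 15.5).
For Beta(a, b) with a, b > 1 the mode is (a−1)/(a+b−2) = 10/24.5 ≈ 0.408.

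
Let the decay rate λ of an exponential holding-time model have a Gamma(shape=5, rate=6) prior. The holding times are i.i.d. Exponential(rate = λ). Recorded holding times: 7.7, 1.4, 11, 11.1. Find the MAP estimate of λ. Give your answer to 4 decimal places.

The Exponential(rate=λ) likelihood is ∝ λ^n e^(−λΣtᵢ). Here n = 4 and Σtᵢ = 7.7 + 1.4 + 11 + 11.1 = 31.2.
Posterior ∝ λ^4e^(−6λ) · λ^4e^(−31.2λ) = λ^8e^(−37.2λ), i.e. Gamma(9, 37.2).
Mode = (a−1)/b = 8/37.2 ≈ 0.2151.

λ̂_MAP = 0.2151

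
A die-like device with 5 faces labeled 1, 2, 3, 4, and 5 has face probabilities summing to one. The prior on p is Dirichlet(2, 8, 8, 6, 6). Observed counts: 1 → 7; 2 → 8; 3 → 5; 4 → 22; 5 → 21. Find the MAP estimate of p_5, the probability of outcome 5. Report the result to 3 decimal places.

MAP estimate: 0.295

The posterior is Dirichlet(αᵢ + nᵢ) = Dirichlet(9, 16, 13, 28, 27).
For a Dirichlet(a₁,…,a_K) with all aᵢ > 1, the mode has j-th component (aⱼ − 1)/(Σaᵢ − K).
Here Σaᵢ = 93 and K = 5, so p_5 = (27 − 1)/(93 − 5) = 26/88 ≈ 0.295.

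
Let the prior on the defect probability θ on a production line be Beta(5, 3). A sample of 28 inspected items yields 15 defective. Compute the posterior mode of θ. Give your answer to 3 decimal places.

θ̂_MAP = 0.559

Prior: Beta(5, 3).
Data: 15 successes in 28 trials. The binomial likelihood contributes θ^15(1−θ)^13, so the posterior is Beta(5+15, 3+13) = Beta(20, 16).
For Beta(a, b) with a, b > 1 the mode is (a−1)/(a+b−2) = 19/34 ≈ 0.559.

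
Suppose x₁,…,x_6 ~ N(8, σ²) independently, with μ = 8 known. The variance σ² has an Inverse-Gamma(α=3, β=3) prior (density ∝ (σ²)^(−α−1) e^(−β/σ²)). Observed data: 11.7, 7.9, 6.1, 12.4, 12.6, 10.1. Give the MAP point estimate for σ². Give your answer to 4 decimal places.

Sum of squared deviations about the known mean: SS = (11.7−8)² + (7.9−8)² + (6.1−8)² + (12.4−8)² + (12.6−8)² + (10.1−8)² = 62.24.
The Normal likelihood contributes (σ²)^(−n/2) exp(−SS/(2σ²)), so the posterior is Inverse-Gamma(α + n/2, β + SS/2) = Inverse-Gamma(6, 34.12).
The mode of Inverse-Gamma(a, b) is b/(a+1) = 34.12/7 ≈ 4.8743.

σ̂²_MAP = 4.8743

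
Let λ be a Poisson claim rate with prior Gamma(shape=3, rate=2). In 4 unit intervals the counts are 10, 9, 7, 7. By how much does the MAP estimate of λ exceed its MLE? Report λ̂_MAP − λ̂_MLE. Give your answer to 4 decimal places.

MAP − MLE = -2.4167

Σxᵢ = 33. Posterior is Gamma(36, 6); MAP = (36−1)/6 = 35/6 ≈ 5.83333.
MLE = x̄ = 33/4 ≈ 8.25000.
Difference = 35/6 − 33/4 = -29/12 ≈ -2.4167.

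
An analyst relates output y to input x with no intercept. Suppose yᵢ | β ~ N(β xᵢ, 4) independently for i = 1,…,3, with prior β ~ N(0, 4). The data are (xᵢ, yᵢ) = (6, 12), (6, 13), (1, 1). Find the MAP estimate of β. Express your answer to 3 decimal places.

log p(β | y) = −Σ(yᵢ − βxᵢ)²/(2·4) − β²/(2·4) + const.
Setting the derivative to zero: Σxᵢ(yᵢ − βxᵢ)/4 − β/4 = 0, so β = Σxᵢyᵢ / (Σxᵢ² + σ²/τ²).
Σxᵢyᵢ = 6·12 + 6·13 + 1·1 = 151; Σxᵢ² = 73; σ²/τ² = 1.
β̂_MAP = 151 / (73 + 1) = 151/74 ≈ 2.041.

β̂_MAP = 2.041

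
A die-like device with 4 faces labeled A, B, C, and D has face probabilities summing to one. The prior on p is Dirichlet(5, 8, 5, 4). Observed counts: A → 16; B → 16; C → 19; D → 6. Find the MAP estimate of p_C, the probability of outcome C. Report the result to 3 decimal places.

The posterior is Dirichlet(αᵢ + nᵢ) = Dirichlet(21, 24, 24, 10).
For a Dirichlet(a₁,…,a_K) with all aᵢ > 1, the mode has j-th component (aⱼ − 1)/(Σaᵢ − K).
Here Σaᵢ = 79 and K = 4, so p_C = (24 − 1)/(79 − 4) = 23/75 ≈ 0.307.

MAP estimate of p_C = 0.307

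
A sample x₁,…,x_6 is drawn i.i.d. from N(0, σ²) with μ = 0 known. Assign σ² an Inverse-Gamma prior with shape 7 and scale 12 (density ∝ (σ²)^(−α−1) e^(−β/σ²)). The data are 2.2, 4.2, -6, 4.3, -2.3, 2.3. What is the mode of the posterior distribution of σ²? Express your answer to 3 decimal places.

σ̂²_MAP = 5.070

Sum of squared deviations about the known mean: SS = (2.2−0)² + (4.2−0)² + (-6−0)² + (4.3−0)² + (-2.3−0)² + (2.3−0)² = 87.55.
The Normal likelihood contributes (σ²)^(−n/2) exp(−SS/(2σ²)), so the posterior is Inverse-Gamma(α + n/2, β + SS/2) = Inverse-Gamma(10, 55.775).
The mode of Inverse-Gamma(a, b) is b/(a+1) = 55.775/11 ≈ 5.070.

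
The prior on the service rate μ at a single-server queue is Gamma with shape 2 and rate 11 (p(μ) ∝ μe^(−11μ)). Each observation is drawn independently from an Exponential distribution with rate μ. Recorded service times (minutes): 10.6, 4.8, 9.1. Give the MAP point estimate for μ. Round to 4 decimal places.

The Exponential(rate=μ) likelihood is ∝ μ^n e^(−μΣtᵢ). Here n = 3 and Σtᵢ = 10.6 + 4.8 + 9.1 = 24.5.
Posterior ∝ μe^(−11μ) · μ^3e^(−24.5μ) = μ^4e^(−35.5μ), i.e. Gamma(5, 35.5).
Mode = (a−1)/b = 4/35.5 ≈ 0.1127.

μ̂_MAP = 0.1127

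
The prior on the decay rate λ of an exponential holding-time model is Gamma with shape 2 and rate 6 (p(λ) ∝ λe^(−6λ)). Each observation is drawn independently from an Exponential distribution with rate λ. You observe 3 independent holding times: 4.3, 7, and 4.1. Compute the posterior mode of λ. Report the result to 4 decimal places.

λ̂_MAP = 0.1869

The Exponential(rate=λ) likelihood is ∝ λ^n e^(−λΣtᵢ). Here n = 3 and Σtᵢ = 4.3 + 7 + 4.1 = 15.4.
Posterior ∝ λe^(−6λ) · λ^3e^(−15.4λ) = λ^4e^(−21.4λ), i.e. Gamma(5, 21.4).
Mode = (a−1)/b = 4/21.4 ≈ 0.1869.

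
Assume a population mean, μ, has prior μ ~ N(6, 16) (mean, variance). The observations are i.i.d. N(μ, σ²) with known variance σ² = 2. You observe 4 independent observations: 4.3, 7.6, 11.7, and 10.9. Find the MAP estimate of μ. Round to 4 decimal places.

μ̂_MAP = 8.5455

n = 4; x̄ = (4.3 + 7.6 + 11.7 + 10.9)/4 = 34.5/4 = 8.625.
For a Normal prior and Normal likelihood with known variance, the posterior is Normal; its mode equals its mean, the precision-weighted average.
Prior precision 1/σ₀² = 1/16 = 0.0625; data precision n/σ² = 4/2 = 2.
μ̂ = (0.0625·6 + 2·8.625) / (0.0625 + 2) = 17.625/2.0625 = 94/11 ≈ 8.5455.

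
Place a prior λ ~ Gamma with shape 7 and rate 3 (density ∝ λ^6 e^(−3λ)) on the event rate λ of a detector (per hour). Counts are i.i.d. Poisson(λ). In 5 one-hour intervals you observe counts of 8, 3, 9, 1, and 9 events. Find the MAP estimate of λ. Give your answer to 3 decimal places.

λ̂_MAP = 4.500

Σxᵢ = 8+3+9+1+9 = 30, with n = 5.
Posterior ∝ λ^6e^(−3λ) · λ^30e^(−5λ) = λ^36e^(−8λ), i.e. Gamma(shape=37, rate=8).
The mode of a Gamma(a, b) with a ≥ 1 (shape–rate) is (a−1)/b = 36/8 ≈ 4.500.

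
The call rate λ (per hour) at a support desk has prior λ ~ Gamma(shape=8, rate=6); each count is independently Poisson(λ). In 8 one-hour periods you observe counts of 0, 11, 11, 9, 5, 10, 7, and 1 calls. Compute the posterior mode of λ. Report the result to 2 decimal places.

Σxᵢ = 0+11+11+9+5+10+7+1 = 54, with n = 8.
Posterior ∝ λ^7e^(−6λ) · λ^54e^(−8λ) = λ^61e^(−14λ), i.e. Gamma(shape=62, rate=14).
The mode of a Gamma(a, b) with a ≥ 1 (shape–rate) is (a−1)/b = 61/14 ≈ 4.36.

λ̂_MAP = 4.36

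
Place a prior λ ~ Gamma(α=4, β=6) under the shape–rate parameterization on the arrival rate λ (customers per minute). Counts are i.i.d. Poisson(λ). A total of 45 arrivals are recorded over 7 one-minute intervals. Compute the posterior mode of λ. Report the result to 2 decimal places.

λ̂_MAP = 3.69

Σxᵢ = 45, n = 7.
Posterior ∝ λ^3e^(−6λ) · λ^45e^(−7λ) = λ^48e^(−13λ), i.e. Gamma(shape=49, rate=13).
The mode of a Gamma(a, b) with a ≥ 1 (shape–rate) is (a−1)/b = 48/13 ≈ 3.69.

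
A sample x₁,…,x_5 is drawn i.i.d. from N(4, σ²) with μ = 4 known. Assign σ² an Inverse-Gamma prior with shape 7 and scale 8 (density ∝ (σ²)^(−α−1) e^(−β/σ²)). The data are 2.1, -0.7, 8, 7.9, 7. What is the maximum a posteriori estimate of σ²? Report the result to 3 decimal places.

Sum of squared deviations about the known mean: SS = (2.1−4)² + (-0.7−4)² + (8−4)² + (7.9−4)² + (7−4)² = 65.91.
The Normal likelihood contributes (σ²)^(−n/2) exp(−SS/(2σ²)), so the posterior is Inverse-Gamma(α + n/2, β + SS/2) = Inverse-Gamma(9.5, 40.955).
The mode of Inverse-Gamma(a, b) is b/(a+1) = 40.955/10.5 ≈ 3.900.

σ̂²_MAP = 3.900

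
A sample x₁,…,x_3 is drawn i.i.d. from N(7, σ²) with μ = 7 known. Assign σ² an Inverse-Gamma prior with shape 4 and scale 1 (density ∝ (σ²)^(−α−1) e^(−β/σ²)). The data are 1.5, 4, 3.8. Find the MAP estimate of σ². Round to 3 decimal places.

Sum of squared deviations about the known mean: SS = (1.5−7)² + (4−7)² + (3.8−7)² = 49.49.
The Normal likelihood contributes (σ²)^(−n/2) exp(−SS/(2σ²)), so the posterior is Inverse-Gamma(α + n/2, β + SS/2) = Inverse-Gamma(5.5, 25.745).
The mode of Inverse-Gamma(a, b) is b/(a+1) = 25.745/6.5 ≈ 3.961.

σ̂²_MAP = 3.961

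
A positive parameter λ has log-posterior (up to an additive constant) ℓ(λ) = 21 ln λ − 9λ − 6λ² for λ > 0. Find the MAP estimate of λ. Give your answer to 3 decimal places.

λ̂_MAP = 1.000

ℓ'(λ) = 21/λ − 9 − 12λ. Setting this to zero and multiplying by λ: 12λ² + 9λ − 21 = 0.
λ = (−9 + √(9² + 4·12·21)) / (2·12) = (−9 + √1089) / 24 = (−9 + 33)/24 = 1.
ℓ''(λ) = −21/λ² − 12 < 0, confirming a maximum.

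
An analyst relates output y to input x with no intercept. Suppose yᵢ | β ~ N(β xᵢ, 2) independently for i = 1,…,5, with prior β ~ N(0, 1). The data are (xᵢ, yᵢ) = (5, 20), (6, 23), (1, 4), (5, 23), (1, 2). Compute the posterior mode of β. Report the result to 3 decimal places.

log p(β | y) = −Σ(yᵢ − βxᵢ)²/(2·2) − β²/(2·1) + const.
Setting the derivative to zero: Σxᵢ(yᵢ − βxᵢ)/2 − β/1 = 0, so β = Σxᵢyᵢ / (Σxᵢ² + σ²/τ²).
Σxᵢyᵢ = 5·20 + 6·23 + 1·4 + 5·23 + 1·2 = 359; Σxᵢ² = 88; σ²/τ² = 2.
β̂_MAP = 359 / (88 + 2) = 359/90 ≈ 3.989.

β̂_MAP = 3.989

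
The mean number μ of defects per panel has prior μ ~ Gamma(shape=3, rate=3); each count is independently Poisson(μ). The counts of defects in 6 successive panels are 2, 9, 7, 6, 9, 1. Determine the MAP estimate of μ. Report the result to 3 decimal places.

μ̂_MAP = 4.000

Σxᵢ = 2+9+7+6+9+1 = 34, with n = 6.
Posterior ∝ μ^2e^(−3μ) · μ^34e^(−6μ) = μ^36e^(−9μ), i.e. Gamma(shape=37, rate=9).
The mode of a Gamma(a, b) with a ≥ 1 (shape–rate) is (a−1)/b = 36/9 ≈ 4.000.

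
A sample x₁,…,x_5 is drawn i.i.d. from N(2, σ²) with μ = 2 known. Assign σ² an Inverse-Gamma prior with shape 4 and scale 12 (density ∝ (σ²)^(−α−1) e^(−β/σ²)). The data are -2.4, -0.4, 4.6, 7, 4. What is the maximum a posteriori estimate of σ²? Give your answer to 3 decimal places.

σ̂²_MAP = 5.659

Sum of squared deviations about the known mean: SS = (-2.4−2)² + (-0.4−2)² + (4.6−2)² + (7−2)² + (4−2)² = 60.88.
The Normal likelihood contributes (σ²)^(−n/2) exp(−SS/(2σ²)), so the posterior is Inverse-Gamma(α + n/2, β + SS/2) = Inverse-Gamma(6.5, 42.44).
The mode of Inverse-Gamma(a, b) is b/(a+1) = 42.44/7.5 ≈ 5.659.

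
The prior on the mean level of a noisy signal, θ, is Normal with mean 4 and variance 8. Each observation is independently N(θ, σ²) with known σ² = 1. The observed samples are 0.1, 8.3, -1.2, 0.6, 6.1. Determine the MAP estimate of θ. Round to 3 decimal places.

n = 5; x̄ = (0.1 + 8.3 + (-1.2) + 0.6 + 6.1)/5 = 13.9/5 = 2.78.
For a Normal prior and Normal likelihood with known variance, the posterior is Normal; its mode equals its mean, the precision-weighted average.
Prior precision 1/σ₀² = 1/8 = 0.125; data precision n/σ² = 5/1 = 5.
θ̂ = (0.125·4 + 5·2.78) / (0.125 + 5) = 14.4/5.125 = 576/205 ≈ 2.810.

θ̂_MAP = 2.810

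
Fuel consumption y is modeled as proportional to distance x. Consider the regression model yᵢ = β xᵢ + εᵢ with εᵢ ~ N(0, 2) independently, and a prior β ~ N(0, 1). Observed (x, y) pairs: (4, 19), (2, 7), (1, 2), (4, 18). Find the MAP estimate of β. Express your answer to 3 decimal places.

log p(β | y) = −Σ(yᵢ − βxᵢ)²/(2·2) − β²/(2·1) + const.
Setting the derivative to zero: Σxᵢ(yᵢ − βxᵢ)/2 − β/1 = 0, so β = Σxᵢyᵢ / (Σxᵢ² + σ²/τ²).
Σxᵢyᵢ = 4·19 + 2·7 + 1·2 + 4·18 = 164; Σxᵢ² = 37; σ²/τ² = 2.
β̂_MAP = 164 / (37 + 2) = 164/39 ≈ 4.205.

β̂_MAP = 4.205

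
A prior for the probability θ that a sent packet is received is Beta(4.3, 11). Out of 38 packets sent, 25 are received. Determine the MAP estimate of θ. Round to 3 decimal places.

θ̂_MAP = 0.552

Prior: Beta(4.3, 11).
Data: 25 successes in 38 trials. The binomial likelihood contributes θ^25(1−θ)^13, so the posterior is Beta(4.3+25, 11+13) = Beta(29.3, 24).
For Beta(a, b) with a, b > 1 the mode is (a−1)/(a+b−2) = 28.3/51.3 ≈ 0.552.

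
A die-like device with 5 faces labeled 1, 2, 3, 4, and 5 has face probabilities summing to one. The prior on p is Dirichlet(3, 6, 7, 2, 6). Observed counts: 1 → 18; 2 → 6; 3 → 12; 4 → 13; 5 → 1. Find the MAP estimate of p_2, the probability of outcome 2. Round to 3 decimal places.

The posterior is Dirichlet(αᵢ + nᵢ) = Dirichlet(21, 12, 19, 15, 7).
For a Dirichlet(a₁,…,a_K) with all aᵢ > 1, the mode has j-th component (aⱼ − 1)/(Σaᵢ − K).
Here Σaᵢ = 74 and K = 5, so p_2 = (12 − 1)/(74 − 5) = 11/69 ≈ 0.159.

MAP estimate: 0.159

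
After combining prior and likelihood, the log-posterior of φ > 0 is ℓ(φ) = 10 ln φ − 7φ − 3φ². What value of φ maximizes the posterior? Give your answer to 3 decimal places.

ℓ'(φ) = 10/φ − 7 − 6φ. Setting this to zero and multiplying by φ: 6φ² + 7φ − 10 = 0.
φ = (−7 + √(7² + 4·6·10)) / (2·6) = (−7 + √289) / 12 = (−7 + 17)/12 = 5/6.
ℓ''(φ) = −10/φ² − 6 < 0, confirming a maximum.

φ̂_MAP = 0.833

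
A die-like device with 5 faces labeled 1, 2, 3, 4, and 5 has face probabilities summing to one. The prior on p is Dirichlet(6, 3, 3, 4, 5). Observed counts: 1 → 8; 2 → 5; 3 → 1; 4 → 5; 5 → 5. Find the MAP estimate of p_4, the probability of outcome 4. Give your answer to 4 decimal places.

The posterior is Dirichlet(αᵢ + nᵢ) = Dirichlet(14, 8, 4, 9, 10).
For a Dirichlet(a₁,…,a_K) with all aᵢ > 1, the mode has j-th component (aⱼ − 1)/(Σaᵢ − K).
Here Σaᵢ = 45 and K = 5, so p_4 = (9 − 1)/(45 − 5) = 8/40 ≈ 0.2000.

MAP estimate: 0.2000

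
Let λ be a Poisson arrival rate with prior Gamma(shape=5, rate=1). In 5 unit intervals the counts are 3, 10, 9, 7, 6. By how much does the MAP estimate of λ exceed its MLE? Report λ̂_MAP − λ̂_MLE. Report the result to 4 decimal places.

MAP − MLE = -0.5000

Σxᵢ = 35. Posterior is Gamma(40, 6); MAP = (40−1)/6 = 39/6 ≈ 6.50000.
MLE = x̄ = 35/5 ≈ 7.00000.
Difference = 39/6 − 35/5 = -1/2 ≈ -0.5000.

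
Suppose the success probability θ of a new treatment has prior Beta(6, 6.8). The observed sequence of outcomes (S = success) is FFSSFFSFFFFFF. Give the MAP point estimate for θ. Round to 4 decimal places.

θ̂_MAP = 0.3361

Prior: Beta(6, 6.8).
Data: 3 successes in 13 trials (from the sequence). The binomial likelihood contributes θ^3(1−θ)^10, so the posterior is Beta(6+3, 6.8+10) = Beta(9, 16.8).
For Beta(a, b) with a, b > 1 the mode is (a−1)/(a+b−2) = 8/23.8 ≈ 0.3361.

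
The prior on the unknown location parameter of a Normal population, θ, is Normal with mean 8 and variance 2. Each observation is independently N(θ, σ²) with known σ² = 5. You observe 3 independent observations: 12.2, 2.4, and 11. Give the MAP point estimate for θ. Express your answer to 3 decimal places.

θ̂_MAP = 8.291

n = 3; x̄ = (12.2 + 2.4 + 11)/3 = 25.6/3 = 128/15 ≈ 8.5333.
For a Normal prior and Normal likelihood with known variance, the posterior is Normal; its mode equals its mean, the precision-weighted average.
Prior precision 1/σ₀² = 1/2 = 0.5; data precision n/σ² = 3/5 = 0.6.
θ̂ = (0.5·8 + 0.6·(128/15)) / (0.5 + 0.6) = 9.12/1.1 = 456/55 ≈ 8.291.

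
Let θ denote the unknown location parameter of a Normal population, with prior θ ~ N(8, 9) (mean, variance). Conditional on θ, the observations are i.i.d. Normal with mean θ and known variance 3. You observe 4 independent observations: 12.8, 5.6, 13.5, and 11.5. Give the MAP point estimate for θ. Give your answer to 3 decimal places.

n = 4; x̄ = (12.8 + 5.6 + 13.5 + 11.5)/4 = 43.4/4 = 10.85.
For a Normal prior and Normal likelihood with known variance, the posterior is Normal; its mode equals its mean, the precision-weighted average.
Prior precision 1/σ₀² = 1/9; data precision n/σ² = 4/3.
θ̂ = ((1/9)·8 + (4/3)·10.85) / (1/9 + 4/3) = (691/45)/(13/9) = 691/65 ≈ 10.631.

θ̂_MAP = 10.631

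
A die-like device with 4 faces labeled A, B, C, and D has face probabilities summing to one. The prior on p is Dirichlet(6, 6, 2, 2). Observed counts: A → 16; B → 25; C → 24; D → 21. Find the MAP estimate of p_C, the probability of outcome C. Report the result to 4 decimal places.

The posterior is Dirichlet(αᵢ + nᵢ) = Dirichlet(22, 31, 26, 23).
For a Dirichlet(a₁,…,a_K) with all aᵢ > 1, the mode has j-th component (aⱼ − 1)/(Σaᵢ − K).
Here Σaᵢ = 102 and K = 4, so p_C = (26 − 1)/(102 − 4) = 25/98 ≈ 0.2551.

MAP estimate of p_C = 0.2551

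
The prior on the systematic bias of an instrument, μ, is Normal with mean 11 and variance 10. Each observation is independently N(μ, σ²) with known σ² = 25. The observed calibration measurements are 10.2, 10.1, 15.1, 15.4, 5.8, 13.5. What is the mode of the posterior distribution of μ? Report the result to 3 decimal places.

μ̂_MAP = 11.482

n = 6; x̄ = (10.2 + 10.1 + 15.1 + 15.4 + 5.8 + 13.5)/6 = 70.1/6 = 701/60 ≈ 11.6833.
For a Normal prior and Normal likelihood with known variance, the posterior is Normal; its mode equals its mean, the precision-weighted average.
Prior precision 1/σ₀² = 1/10 = 0.1; data precision n/σ² = 6/25 = 0.24.
μ̂ = (0.1·11 + 0.24·(701/60)) / (0.1 + 0.24) = 3.904/0.34 = 976/85 ≈ 11.482.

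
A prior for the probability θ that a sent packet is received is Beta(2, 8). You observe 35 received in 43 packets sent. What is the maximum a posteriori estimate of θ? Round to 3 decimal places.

θ̂_MAP = 0.706

Prior: Beta(2, 8).
Data: 35 successes in 43 trials. The binomial likelihood contributes θ^35(1−θ)^8, so the posterior is Beta(2+35, 8+8) = Beta(37, 16).
For Beta(a, b) with a, b > 1 the mode is (a−1)/(a+b−2) = 36/51 ≈ 0.706.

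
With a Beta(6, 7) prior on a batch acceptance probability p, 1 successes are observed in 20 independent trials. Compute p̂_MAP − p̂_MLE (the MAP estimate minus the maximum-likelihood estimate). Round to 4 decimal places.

MAP − MLE = 0.1435

Posterior is Beta(7, 26); MAP = (7−1)/(33−2) = 6/31 ≈ 0.19355.
MLE ignores the prior: p̂_MLE = k/n = 1/20 ≈ 0.05000.
Difference = 6/31 − 1/20 = 89/620 ≈ 0.1435.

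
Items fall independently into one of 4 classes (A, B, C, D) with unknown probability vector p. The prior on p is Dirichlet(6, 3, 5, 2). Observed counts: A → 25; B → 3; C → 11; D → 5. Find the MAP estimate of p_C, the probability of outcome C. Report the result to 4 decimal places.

MAP estimate of p_C = 0.2679

The posterior is Dirichlet(αᵢ + nᵢ) = Dirichlet(31, 6, 16, 7).
For a Dirichlet(a₁,…,a_K) with all aᵢ > 1, the mode has j-th component (aⱼ − 1)/(Σaᵢ − K).
Here Σaᵢ = 60 and K = 4, so p_C = (16 − 1)/(60 − 4) = 15/56 ≈ 0.2679.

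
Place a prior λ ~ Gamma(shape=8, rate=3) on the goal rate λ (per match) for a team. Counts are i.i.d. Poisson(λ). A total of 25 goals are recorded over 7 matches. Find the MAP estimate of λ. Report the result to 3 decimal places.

λ̂_MAP = 3.200

Σxᵢ = 25, n = 7.
Posterior ∝ λ^7e^(−3λ) · λ^25e^(−7λ) = λ^32e^(−10λ), i.e. Gamma(shape=33, rate=10).
The mode of a Gamma(a, b) with a ≥ 1 (shape–rate) is (a−1)/b = 32/10 ≈ 3.200.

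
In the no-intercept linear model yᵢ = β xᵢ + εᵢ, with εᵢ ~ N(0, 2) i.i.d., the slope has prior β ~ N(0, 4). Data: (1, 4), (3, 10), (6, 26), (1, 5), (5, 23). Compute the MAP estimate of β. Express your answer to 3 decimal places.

log p(β | y) = −Σ(yᵢ − βxᵢ)²/(2·2) − β²/(2·4) + const.
Setting the derivative to zero: Σxᵢ(yᵢ − βxᵢ)/2 − β/4 = 0, so β = Σxᵢyᵢ / (Σxᵢ² + σ²/τ²).
Σxᵢyᵢ = 1·4 + 3·10 + 6·26 + 1·5 + 5·23 = 310; Σxᵢ² = 72; σ²/τ² = 0.5.
β̂_MAP = 310 / (72 + 0.5) = 310/72.5 ≈ 4.276.

β̂_MAP = 4.276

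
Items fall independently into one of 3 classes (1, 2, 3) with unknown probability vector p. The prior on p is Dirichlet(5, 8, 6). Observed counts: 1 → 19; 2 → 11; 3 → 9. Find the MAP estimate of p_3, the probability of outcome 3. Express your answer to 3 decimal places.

The posterior is Dirichlet(αᵢ + nᵢ) = Dirichlet(24, 19, 15).
For a Dirichlet(a₁,…,a_K) with all aᵢ > 1, the mode has j-th component (aⱼ − 1)/(Σaᵢ − K).
Here Σaᵢ = 58 and K = 3, so p_3 = (15 − 1)/(58 − 3) = 14/55 ≈ 0.255.

MAP estimate: 0.255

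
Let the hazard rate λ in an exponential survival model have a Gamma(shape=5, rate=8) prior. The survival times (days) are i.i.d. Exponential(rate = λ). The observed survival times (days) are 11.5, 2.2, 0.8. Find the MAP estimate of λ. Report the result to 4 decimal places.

The Exponential(rate=λ) likelihood is ∝ λ^n e^(−λΣtᵢ). Here n = 3 and Σtᵢ = 11.5 + 2.2 + 0.8 = 14.5.
Posterior ∝ λ^4e^(−8λ) · λ^3e^(−14.5λ) = λ^7e^(−22.5λ), i.e. Gamma(8, 22.5).
Mode = (a−1)/b = 7/22.5 ≈ 0.3111.

λ̂_MAP = 0.3111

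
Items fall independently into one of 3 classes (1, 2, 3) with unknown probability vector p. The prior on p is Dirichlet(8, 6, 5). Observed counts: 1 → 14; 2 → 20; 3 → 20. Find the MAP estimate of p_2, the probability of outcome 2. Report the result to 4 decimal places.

The posterior is Dirichlet(αᵢ + nᵢ) = Dirichlet(22, 26, 25).
For a Dirichlet(a₁,…,a_K) with all aᵢ > 1, the mode has j-th component (aⱼ − 1)/(Σaᵢ − K).
Here Σaᵢ = 73 and K = 3, so p_2 = (26 − 1)/(73 − 3) = 25/70 ≈ 0.3571.

MAP estimate: 0.3571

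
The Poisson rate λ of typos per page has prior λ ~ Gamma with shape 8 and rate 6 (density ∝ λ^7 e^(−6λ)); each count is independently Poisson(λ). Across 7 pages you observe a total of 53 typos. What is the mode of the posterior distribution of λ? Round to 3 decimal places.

Σxᵢ = 53, n = 7.
Posterior ∝ λ^7e^(−6λ) · λ^53e^(−7λ) = λ^60e^(−13λ), i.e. Gamma(shape=61, rate=13).
The mode of a Gamma(a, b) with a ≥ 1 (shape–rate) is (a−1)/b = 60/13 ≈ 4.615.

λ̂_MAP = 4.615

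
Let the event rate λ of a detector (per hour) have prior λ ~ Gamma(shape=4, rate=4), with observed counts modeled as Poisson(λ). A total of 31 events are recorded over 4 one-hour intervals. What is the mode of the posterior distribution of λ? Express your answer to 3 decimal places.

Σxᵢ = 31, n = 4.
Posterior ∝ λ^3e^(−4λ) · λ^31e^(−4λ) = λ^34e^(−8λ), i.e. Gamma(shape=35, rate=8).
The mode of a Gamma(a, b) with a ≥ 1 (shape–rate) is (a−1)/b = 34/8 ≈ 4.250.

λ̂_MAP = 4.250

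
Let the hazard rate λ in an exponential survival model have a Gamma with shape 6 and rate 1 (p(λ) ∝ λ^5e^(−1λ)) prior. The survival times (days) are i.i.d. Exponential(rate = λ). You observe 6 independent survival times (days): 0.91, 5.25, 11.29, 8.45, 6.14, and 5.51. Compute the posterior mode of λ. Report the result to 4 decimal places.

λ̂_MAP = 0.2853

The Exponential(rate=λ) likelihood is ∝ λ^n e^(−λΣtᵢ). Here n = 6 and Σtᵢ = 0.91 + 5.25 + 11.29 + 8.45 + 6.14 + 5.51 = 37.55.
Posterior ∝ λ^5e^(−1λ) · λ^6e^(−37.55λ) = λ^11e^(−38.55λ), i.e. Gamma(12, 38.55).
Mode = (a−1)/b = 11/38.55 ≈ 0.2853.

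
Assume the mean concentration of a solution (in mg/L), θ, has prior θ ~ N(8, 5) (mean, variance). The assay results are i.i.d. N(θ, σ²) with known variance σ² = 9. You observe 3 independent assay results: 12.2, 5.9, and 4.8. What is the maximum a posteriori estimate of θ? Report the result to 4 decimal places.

θ̂_MAP = 7.7708

n = 3; x̄ = (12.2 + 5.9 + 4.8)/3 = 22.9/3 = 229/30 ≈ 7.6333.
For a Normal prior and Normal likelihood with known variance, the posterior is Normal; its mode equals its mean, the precision-weighted average.
Prior precision 1/σ₀² = 1/5 = 0.2; data precision n/σ² = 3/9 = 1/3.
θ̂ = (0.2·8 + (1/3)·(229/30)) / (0.2 + 1/3) = (373/90)/(8/15) = 373/48 ≈ 7.7708.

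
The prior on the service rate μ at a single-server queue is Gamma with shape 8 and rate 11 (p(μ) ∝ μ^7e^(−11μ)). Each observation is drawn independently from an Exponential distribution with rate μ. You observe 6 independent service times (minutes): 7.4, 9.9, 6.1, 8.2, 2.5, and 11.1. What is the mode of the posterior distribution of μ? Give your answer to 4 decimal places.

μ̂_MAP = 0.2313

The Exponential(rate=μ) likelihood is ∝ μ^n e^(−μΣtᵢ). Here n = 6 and Σtᵢ = 7.4 + 9.9 + 6.1 + 8.2 + 2.5 + 11.1 = 45.2.
Posterior ∝ μ^7e^(−11μ) · μ^6e^(−45.2μ) = μ^13e^(−56.2μ), i.e. Gamma(14, 56.2).
Mode = (a−1)/b = 13/56.2 ≈ 0.2313.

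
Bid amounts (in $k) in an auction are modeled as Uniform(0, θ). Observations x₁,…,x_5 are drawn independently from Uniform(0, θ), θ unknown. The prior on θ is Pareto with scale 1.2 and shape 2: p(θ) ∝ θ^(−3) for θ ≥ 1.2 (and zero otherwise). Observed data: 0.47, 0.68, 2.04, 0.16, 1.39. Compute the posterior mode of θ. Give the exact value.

θ̂_MAP = 2.04

The Uniform(0, θ) likelihood is θ^(−n) for θ ≥ max(xᵢ), zero otherwise. Here max(xᵢ) = 2.04.
Posterior ∝ θ^(−3) · θ^(−5) = θ^(−8) on θ ≥ max(1.2, 2.04) = 2.04.
This density is strictly decreasing in θ, so the posterior mode lies at the lower boundary of the support.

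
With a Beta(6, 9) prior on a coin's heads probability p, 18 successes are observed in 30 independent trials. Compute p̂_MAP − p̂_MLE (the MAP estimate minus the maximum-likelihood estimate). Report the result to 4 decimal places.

Posterior is Beta(24, 21); MAP = (24−1)/(45−2) = 23/43 ≈ 0.53488.
MLE ignores the prior: p̂_MLE = k/n = 18/30 ≈ 0.60000.
Difference = 23/43 − 18/30 = -14/215 ≈ -0.0651.

MAP − MLE = -0.0651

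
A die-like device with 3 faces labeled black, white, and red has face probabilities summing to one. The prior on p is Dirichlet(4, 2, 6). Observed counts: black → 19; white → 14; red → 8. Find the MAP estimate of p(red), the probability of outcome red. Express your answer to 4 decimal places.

The posterior is Dirichlet(αᵢ + nᵢ) = Dirichlet(23, 16, 14).
For a Dirichlet(a₁,…,a_K) with all aᵢ > 1, the mode has j-th component (aⱼ − 1)/(Σaᵢ − K).
Here Σaᵢ = 53 and K = 3, so p(red) = (14 − 1)/(53 − 3) = 13/50 ≈ 0.2600.

MAP estimate of p(red) = 0.2600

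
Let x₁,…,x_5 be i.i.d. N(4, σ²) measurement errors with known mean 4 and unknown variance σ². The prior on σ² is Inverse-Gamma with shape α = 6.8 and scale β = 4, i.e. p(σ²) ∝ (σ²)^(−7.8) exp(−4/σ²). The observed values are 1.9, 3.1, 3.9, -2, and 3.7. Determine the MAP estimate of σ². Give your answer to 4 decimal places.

σ̂²_MAP = 2.3942

Sum of squared deviations about the known mean: SS = (1.9−4)² + (3.1−4)² + (3.9−4)² + (-2−4)² + (3.7−4)² = 41.32.
The Normal likelihood contributes (σ²)^(−n/2) exp(−SS/(2σ²)), so the posterior is Inverse-Gamma(α + n/2, β + SS/2) = Inverse-Gamma(9.3, 24.66).
The mode of Inverse-Gamma(a, b) is b/(a+1) = 24.66/10.3 ≈ 2.3942.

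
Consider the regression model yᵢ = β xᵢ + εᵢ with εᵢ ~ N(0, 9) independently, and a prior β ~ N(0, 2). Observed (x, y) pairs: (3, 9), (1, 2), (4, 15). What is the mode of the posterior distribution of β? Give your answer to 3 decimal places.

β̂_MAP = 2.918

log p(β | y) = −Σ(yᵢ − βxᵢ)²/(2·9) − β²/(2·2) + const.
Setting the derivative to zero: Σxᵢ(yᵢ − βxᵢ)/9 − β/2 = 0, so β = Σxᵢyᵢ / (Σxᵢ² + σ²/τ²).
Σxᵢyᵢ = 3·9 + 1·2 + 4·15 = 89; Σxᵢ² = 26; σ²/τ² = 4.5.
β̂_MAP = 89 / (26 + 4.5) = 89/30.5 ≈ 2.918.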